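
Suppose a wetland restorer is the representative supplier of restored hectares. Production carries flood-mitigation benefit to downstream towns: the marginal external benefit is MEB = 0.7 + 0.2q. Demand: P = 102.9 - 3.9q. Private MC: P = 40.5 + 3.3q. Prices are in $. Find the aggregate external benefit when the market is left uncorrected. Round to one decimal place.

Market equilibrium (private): 40.5 + 3.3q = 102.9 - 3.9q → q_m = 8.6667.
Total external benefit = ∫₀^{q_m} (0.7 + 0.2q) dq = 0.7×8.6667 + ½×0.2×8.6667² = 13.5779.

$13.6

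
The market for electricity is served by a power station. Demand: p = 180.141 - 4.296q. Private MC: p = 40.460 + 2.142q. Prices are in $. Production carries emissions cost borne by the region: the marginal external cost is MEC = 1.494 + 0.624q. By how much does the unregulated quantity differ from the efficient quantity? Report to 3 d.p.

Market equilibrium (private): 40.460 + 2.142q = 180.141 - 4.296q → q_m = 21.6963.
Social marginal cost = private MC + MEC = 41.954 + 2.766q.
Set SMC = demand: 41.954 + 2.766q = 180.141 - 4.296q → q* = 19.5677.
Gap = |21.6963 − 19.5677| = 2.1286.

2.129 units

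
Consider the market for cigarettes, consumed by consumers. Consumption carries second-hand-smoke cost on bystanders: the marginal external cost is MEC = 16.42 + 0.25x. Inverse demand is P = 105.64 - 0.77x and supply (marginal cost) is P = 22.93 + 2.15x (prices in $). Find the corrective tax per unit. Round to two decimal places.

tax = $21.65 per unit

Social marginal benefit = demand − MEC = 89.22 - 1.02x.
Set SMB = MC: 89.22 - 1.02x = 22.93 + 2.15x → x* = 20.9117.
The Pigouvian tax equals MEC at x*: 16.42 + 0.25×20.9117 = 21.6479.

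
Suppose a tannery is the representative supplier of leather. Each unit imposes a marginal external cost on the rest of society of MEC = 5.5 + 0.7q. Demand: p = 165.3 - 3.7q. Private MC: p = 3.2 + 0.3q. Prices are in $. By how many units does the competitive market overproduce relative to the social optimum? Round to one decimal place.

Market equilibrium (private): 3.2 + 0.3q = 165.3 - 3.7q → q_m = 40.5250.
Social marginal cost = private MC + MEC = 8.7 + q.
Set SMC = demand: 8.7 + q = 165.3 - 3.7q → q* = 33.3191.
Gap = |40.5250 − 33.3191| = 7.2059.

7.2 units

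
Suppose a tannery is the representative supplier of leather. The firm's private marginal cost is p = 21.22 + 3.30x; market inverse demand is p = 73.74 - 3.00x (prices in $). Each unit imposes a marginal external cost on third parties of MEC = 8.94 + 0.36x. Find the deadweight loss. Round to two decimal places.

Market equilibrium (private): 21.22 + 3.30x = 73.74 - 3.00x → x_m = 8.3365.
Social marginal cost = private MC + MEC = 30.16 + 3.66x.
Set SMC = demand: 30.16 + 3.66x = 73.74 - 3.00x → x* = 6.5435.
Height of the DWL triangle at x_m is SMC(x_m) − demand(x_m) = MEC(x_m) = 11.9411.
DWL = ½ × 1.7930 × 11.9411 = 10.7052.

DWL = $10.71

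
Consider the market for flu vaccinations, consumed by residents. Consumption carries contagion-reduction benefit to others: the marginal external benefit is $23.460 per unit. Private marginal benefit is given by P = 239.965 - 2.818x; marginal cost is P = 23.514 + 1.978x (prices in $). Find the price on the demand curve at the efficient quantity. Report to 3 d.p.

Social marginal benefit = demand + MEB = 263.425 - 2.818x.
Set SMB = MC: 263.425 - 2.818x = 23.514 + 1.978x → x* = 50.0231.
Consumer price on the demand curve at x*: 239.965 − 2.818×50.0231 = 98.9999.

P = $99.000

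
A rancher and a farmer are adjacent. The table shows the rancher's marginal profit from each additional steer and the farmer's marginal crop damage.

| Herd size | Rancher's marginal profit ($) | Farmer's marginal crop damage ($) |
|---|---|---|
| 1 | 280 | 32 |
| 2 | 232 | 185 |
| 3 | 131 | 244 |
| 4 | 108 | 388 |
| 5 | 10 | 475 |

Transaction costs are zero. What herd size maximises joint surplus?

2

Bargaining reaches the level where marginal profit last exceeds marginal crop damage.
That holds through level 2 (232 ≥ 185) but not at 3 (131 < 244).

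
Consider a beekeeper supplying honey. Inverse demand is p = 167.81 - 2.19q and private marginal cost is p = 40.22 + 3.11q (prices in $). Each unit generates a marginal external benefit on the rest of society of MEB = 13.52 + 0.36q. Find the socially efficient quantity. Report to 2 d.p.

Social marginal cost = private MC − MEB = 26.70 + 2.75q.
Set SMC = demand: 26.70 + 2.75q = 167.81 - 2.19q → q* = 28.5648.

q* = 28.56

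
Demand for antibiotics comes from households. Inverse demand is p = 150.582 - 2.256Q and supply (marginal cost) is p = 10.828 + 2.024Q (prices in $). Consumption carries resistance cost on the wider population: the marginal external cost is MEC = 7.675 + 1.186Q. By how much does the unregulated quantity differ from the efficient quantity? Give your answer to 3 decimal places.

Market equilibrium (private): 10.828 + 2.024Q = 150.582 - 2.256Q → Q_m = 32.6528.
Social marginal benefit = demand − MEC = 142.907 - 3.442Q.
Set SMB = MC: 142.907 - 3.442Q = 10.828 + 2.024Q → Q* = 24.1637.
Gap = |32.6528 − 24.1637| = 8.4891.

8.489 units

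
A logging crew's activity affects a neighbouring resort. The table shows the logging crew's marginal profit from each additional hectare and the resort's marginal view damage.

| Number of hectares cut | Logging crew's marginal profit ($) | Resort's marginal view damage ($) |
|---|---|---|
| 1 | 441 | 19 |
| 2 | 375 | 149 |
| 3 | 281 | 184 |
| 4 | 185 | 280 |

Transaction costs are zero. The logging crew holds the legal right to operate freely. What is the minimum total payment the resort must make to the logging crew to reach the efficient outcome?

Left alone the logging crew would choose level 4 (marginal profit stays positive).
Efficient level: k* = 3 (marginal profit ≥ marginal view damage through 3).
The resort must at least cover the logging crew's forgone profit from cutting 4→3: 185 = 185.

$185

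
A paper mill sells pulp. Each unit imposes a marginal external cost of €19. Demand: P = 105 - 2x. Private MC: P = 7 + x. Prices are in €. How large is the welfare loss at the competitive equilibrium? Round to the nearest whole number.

DWL = €60

Market equilibrium (private): 7 + x = 105 - 2x → x_m = 32.6667.
Social marginal cost = private MC + MEC = 26 + x.
Set SMC = demand: 26 + x = 105 - 2x → x* = 26.3333.
Between x* and x_m the wedge SMC − demand runs linearly from 0 to MEC(x_m), so the loss is a triangle.
DWL = ½ × 6.3334 × 19.0000 = 60.1673.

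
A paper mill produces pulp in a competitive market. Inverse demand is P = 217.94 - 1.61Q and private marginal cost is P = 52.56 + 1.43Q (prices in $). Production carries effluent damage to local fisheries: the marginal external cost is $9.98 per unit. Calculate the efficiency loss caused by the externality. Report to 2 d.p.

Market equilibrium (private): 52.56 + 1.43Q = 217.94 - 1.61Q → Q_m = 54.4013.
Social marginal cost = private MC + MEC = 62.54 + 1.43Q.
Set SMC = demand: 62.54 + 1.43Q = 217.94 - 1.61Q → Q* = 51.1184.
Height of the DWL triangle at Q_m is SMC(Q_m) − demand(Q_m) = MEC(Q_m) = 9.9800.
DWL = ½ × 3.2829 × 9.9800 = 16.3817.

DWL = $16.38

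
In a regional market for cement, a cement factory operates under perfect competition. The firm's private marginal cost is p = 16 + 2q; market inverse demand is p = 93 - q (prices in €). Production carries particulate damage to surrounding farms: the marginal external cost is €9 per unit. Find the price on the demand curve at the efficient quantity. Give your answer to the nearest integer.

P = €70

Social marginal cost = private MC + MEC = 25 + 2q.
Set SMC = demand: 25 + 2q = 93 - q → q* = 22.6667.
Consumer price on the demand curve at q*: 93 − 1×22.6667 = 70.3333.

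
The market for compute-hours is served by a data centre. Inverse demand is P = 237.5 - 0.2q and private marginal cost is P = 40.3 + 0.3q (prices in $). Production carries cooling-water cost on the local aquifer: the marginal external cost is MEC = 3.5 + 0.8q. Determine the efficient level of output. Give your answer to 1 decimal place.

Social marginal cost = private MC + MEC = 43.8 + 1.1q.
Set SMC = demand: 43.8 + 1.1q = 237.5 - 0.2q → q* = 149.0000.

q* = 149.0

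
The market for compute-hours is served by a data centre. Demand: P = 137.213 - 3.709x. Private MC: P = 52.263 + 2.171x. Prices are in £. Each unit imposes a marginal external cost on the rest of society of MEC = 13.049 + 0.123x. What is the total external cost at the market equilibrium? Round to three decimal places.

£201.359

Market equilibrium (private): 52.263 + 2.171x = 137.213 - 3.709x → x_m = 14.4473.
Total external cost = ∫₀^{x_m} (13.049 + 0.123x) dx = 13.049×14.4473 + ½×0.123×14.4473² = 201.3594.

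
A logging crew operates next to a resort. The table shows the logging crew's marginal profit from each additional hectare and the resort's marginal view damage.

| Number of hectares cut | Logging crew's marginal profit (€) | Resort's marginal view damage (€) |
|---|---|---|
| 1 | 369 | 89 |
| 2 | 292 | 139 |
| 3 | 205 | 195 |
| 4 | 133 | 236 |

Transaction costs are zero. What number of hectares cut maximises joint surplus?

Bargaining reaches the level where marginal profit last exceeds marginal view damage.
That holds through level 3 (205 ≥ 195) but not at 4 (133 < 236).

3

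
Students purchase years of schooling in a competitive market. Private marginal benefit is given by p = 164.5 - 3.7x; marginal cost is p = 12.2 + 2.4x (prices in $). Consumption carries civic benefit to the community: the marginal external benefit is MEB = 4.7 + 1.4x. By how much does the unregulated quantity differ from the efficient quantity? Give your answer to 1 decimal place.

8.4 units

Market equilibrium (private): 12.2 + 2.4x = 164.5 - 3.7x → x_m = 24.9672.
Social marginal benefit = demand + MEB = 169.2 - 2.3x.
Set SMB = MC: 169.2 - 2.3x = 12.2 + 2.4x → x* = 33.4043.
Gap = |24.9672 − 33.4043| = 8.4371.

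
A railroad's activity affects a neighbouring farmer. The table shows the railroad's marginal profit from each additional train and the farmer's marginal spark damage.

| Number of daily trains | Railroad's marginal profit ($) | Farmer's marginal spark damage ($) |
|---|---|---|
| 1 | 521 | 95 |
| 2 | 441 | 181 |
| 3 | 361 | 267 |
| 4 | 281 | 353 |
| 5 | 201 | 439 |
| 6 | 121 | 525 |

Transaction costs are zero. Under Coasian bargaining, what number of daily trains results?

3

Bargaining reaches the level where marginal profit last exceeds marginal spark damage.
That holds through level 3 (361 ≥ 267) but not at 4 (281 < 353).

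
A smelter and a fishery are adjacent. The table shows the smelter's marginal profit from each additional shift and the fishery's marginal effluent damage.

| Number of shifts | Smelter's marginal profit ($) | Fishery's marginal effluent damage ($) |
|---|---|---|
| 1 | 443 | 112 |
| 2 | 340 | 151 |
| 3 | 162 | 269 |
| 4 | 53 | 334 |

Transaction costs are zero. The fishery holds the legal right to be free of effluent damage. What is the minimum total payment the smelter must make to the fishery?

Efficient level: marginal profit ≥ marginal effluent damage through level 2, so k* = 2.
With the fishery holding the right, the smelter must at least compensate total damage at k*: 112 + 151 = 263.

$263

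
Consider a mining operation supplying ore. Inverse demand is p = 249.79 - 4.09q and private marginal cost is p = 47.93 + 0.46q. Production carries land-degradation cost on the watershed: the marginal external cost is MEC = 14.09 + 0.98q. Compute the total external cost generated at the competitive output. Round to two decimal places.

1589.54

Market equilibrium (private): 47.93 + 0.46q = 249.79 - 4.09q → q_m = 44.3648.
Total external cost = ∫₀^{q_m} (14.09 + 0.98q) dq = 14.09×44.3648 + ½×0.98×44.3648² = 1589.5354.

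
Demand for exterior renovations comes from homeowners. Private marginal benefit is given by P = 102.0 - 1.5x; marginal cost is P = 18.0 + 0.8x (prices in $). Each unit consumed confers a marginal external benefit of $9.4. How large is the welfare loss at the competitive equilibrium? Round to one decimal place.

DWL = $19.2

Market equilibrium (private): 18.0 + 0.8x = 102.0 - 1.5x → x_m = 36.5217.
Social marginal benefit = demand + MEB = 111.4 - 1.5x.
Set SMB = MC: 111.4 - 1.5x = 18.0 + 0.8x → x* = 40.6087.
The loss is the area between SMB and MC from x* to x_m; with linear curves that's a triangle of height MEB(x_m).
DWL = ½ × 4.0870 × 9.4000 = 19.2089.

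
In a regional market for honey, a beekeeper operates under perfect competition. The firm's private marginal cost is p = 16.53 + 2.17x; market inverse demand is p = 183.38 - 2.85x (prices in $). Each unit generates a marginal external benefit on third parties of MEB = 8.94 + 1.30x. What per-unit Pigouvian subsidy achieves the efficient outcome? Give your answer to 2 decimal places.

subsidy = $70.37 per unit

Social marginal cost = private MC − MEB = 7.59 + 0.87x.
Set SMC = demand: 7.59 + 0.87x = 183.38 - 2.85x → x* = 47.2554.
The Pigouvian subsidy equals MEB at x*: 8.94 + 1.30×47.2554 = 70.3720.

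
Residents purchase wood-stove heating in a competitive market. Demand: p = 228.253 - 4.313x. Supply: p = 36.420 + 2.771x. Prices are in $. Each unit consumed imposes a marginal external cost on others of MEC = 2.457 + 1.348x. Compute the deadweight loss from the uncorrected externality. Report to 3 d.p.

Market equilibrium (private): 36.420 + 2.771x = 228.253 - 4.313x → x_m = 27.0798.
Social marginal benefit = demand − MEC = 225.796 - 5.661x.
Set SMB = MC: 225.796 - 5.661x = 36.420 + 2.771x → x* = 22.4592.
The welfare-loss triangle has base |x_m − x*| and height MEC(x_m) (the vertical gap between SMB and MC is zero at x* and MEC at x_m).
DWL = ½ × 4.6206 × 38.9605 = 90.0104.

DWL = $90.010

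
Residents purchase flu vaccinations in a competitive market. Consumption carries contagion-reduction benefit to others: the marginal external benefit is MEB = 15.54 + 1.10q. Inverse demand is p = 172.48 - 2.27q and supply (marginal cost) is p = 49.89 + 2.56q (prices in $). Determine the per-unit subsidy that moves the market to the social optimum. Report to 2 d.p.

subsidy = $56.28 per unit

Social marginal benefit = demand + MEB = 188.02 - 1.17q.
Set SMB = MC: 188.02 - 1.17q = 49.89 + 2.56q → q* = 37.0322.
The Pigouvian subsidy equals MEB at q*: 15.54 + 1.10×37.0322 = 56.2754.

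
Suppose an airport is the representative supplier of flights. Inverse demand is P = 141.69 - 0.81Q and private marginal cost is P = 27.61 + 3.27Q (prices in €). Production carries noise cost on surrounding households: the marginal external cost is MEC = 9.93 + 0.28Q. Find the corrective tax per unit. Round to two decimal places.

Social marginal cost = private MC + MEC = 37.54 + 3.55Q.
Set SMC = demand: 37.54 + 3.55Q = 141.69 - 0.81Q → Q* = 23.8876.
The Pigouvian tax equals MEC at Q*: 9.93 + 0.28×23.8876 = 16.6185.

tax = €16.62 per unit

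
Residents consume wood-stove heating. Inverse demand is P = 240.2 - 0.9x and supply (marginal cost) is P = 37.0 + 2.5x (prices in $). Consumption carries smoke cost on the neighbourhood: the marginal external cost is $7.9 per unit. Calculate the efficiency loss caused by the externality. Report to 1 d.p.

Market equilibrium (private): 37.0 + 2.5x = 240.2 - 0.9x → x_m = 59.7647.
Social marginal benefit = demand − MEC = 232.3 - 0.9x.
Set SMB = MC: 232.3 - 0.9x = 37.0 + 2.5x → x* = 57.4412.
The loss is the area between SMB and MC from x* to x_m; with linear curves that's a triangle of height MEC(x_m).
DWL = ½ × 2.3235 × 7.9000 = 9.1778.

DWL = $9.2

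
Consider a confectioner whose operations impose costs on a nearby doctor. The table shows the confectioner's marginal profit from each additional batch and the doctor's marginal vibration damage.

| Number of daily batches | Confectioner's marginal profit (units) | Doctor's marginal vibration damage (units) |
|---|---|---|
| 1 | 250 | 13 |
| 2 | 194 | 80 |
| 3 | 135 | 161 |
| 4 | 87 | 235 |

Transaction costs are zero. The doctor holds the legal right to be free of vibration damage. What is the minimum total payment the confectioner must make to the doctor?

93

Efficient level: marginal profit ≥ marginal vibration damage through level 2, so k* = 2.
With the doctor holding the right, the confectioner must at least compensate total damage at k*: 13 + 80 = 93.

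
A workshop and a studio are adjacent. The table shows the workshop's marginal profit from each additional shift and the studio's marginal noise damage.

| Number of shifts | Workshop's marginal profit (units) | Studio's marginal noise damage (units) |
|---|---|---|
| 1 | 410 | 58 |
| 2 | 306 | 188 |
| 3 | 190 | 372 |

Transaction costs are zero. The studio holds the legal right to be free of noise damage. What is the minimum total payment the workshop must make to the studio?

246

Efficient level: marginal profit ≥ marginal noise damage through level 2, so k* = 2.
With the studio holding the right, the workshop must at least compensate total damage at k*: 58 + 188 = 246.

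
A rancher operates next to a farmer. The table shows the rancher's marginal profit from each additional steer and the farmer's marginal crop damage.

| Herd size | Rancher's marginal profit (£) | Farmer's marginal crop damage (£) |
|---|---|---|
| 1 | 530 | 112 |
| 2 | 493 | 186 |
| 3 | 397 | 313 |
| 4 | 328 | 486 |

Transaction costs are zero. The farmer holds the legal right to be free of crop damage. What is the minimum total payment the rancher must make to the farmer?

Efficient level: marginal profit ≥ marginal crop damage through level 3, so k* = 3.
With the farmer holding the right, the rancher must at least compensate total damage at k*: 112 + 186 + 313 = 611.

£611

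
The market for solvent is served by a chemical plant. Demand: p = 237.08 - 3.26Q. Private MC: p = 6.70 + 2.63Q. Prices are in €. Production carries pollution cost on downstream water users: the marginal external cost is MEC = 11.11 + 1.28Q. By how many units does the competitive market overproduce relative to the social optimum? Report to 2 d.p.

Market equilibrium (private): 6.70 + 2.63Q = 237.08 - 3.26Q → Q_m = 39.1138.
Social marginal cost = private MC + MEC = 17.81 + 3.91Q.
Set SMC = demand: 17.81 + 3.91Q = 237.08 - 3.26Q → Q* = 30.5816.
Gap = |39.1138 − 30.5816| = 8.5322.

8.53 units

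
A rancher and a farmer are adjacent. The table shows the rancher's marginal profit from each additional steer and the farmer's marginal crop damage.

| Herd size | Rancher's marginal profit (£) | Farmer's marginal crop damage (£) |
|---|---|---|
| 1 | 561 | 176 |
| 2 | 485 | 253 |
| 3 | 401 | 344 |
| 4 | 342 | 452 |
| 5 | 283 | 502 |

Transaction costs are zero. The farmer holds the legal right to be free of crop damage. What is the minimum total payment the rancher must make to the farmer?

Efficient level: marginal profit ≥ marginal crop damage through level 3, so k* = 3.
With the farmer holding the right, the rancher must at least compensate total damage at k*: 176 + 253 + 344 = 773.

£773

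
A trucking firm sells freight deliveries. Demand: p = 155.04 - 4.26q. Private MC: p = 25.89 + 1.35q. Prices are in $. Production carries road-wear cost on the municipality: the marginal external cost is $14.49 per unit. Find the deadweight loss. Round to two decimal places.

DWL = $18.71

Market equilibrium (private): 25.89 + 1.35q = 155.04 - 4.26q → q_m = 23.0214.
Social marginal cost = private MC + MEC = 40.38 + 1.35q.
Set SMC = demand: 40.38 + 1.35q = 155.04 - 4.26q → q* = 20.4385.
Between q* and q_m the wedge SMC − demand runs linearly from 0 to MEC(q_m), so the loss is a triangle.
DWL = ½ × 2.5829 × 14.4900 = 18.7131.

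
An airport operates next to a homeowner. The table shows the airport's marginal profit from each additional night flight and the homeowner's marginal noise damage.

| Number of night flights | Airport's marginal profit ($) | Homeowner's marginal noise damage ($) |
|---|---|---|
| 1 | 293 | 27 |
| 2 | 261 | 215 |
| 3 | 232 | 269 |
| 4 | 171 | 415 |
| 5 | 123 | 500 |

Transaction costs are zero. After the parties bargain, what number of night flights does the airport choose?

Bargaining reaches the level where marginal profit last exceeds marginal noise damage.
That holds through level 2 (261 ≥ 215) but not at 3 (232 < 269).

2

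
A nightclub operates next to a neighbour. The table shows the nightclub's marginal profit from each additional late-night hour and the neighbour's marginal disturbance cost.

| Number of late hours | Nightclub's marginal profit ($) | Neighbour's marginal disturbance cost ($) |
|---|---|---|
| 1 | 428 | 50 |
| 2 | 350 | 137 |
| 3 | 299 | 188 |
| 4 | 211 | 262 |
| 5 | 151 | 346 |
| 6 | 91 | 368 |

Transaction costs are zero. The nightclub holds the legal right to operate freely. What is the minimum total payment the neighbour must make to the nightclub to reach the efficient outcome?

$453

Left alone the nightclub would choose level 6 (marginal profit stays positive).
Efficient level: k* = 3 (marginal profit ≥ marginal disturbance cost through 3).
The neighbour must at least cover the nightclub's forgone profit from cutting 6→3: 211 + 151 + 91 = 453.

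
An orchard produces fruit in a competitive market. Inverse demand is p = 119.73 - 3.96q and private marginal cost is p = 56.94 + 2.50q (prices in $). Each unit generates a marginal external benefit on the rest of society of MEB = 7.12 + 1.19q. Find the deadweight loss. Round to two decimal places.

Market equilibrium (private): 56.94 + 2.50q = 119.73 - 3.96q → q_m = 9.7198.
Social marginal cost = private MC − MEB = 49.82 + 1.31q.
Set SMC = demand: 49.82 + 1.31q = 119.73 - 3.96q → q* = 13.2657.
The welfare-loss triangle has base |q_m − q*| and height MEB(q_m) (the vertical gap between SMC and demand is zero at q* and MEB at q_m).
DWL = ½ × 3.5459 × 18.6866 = 33.1304.

DWL = $33.13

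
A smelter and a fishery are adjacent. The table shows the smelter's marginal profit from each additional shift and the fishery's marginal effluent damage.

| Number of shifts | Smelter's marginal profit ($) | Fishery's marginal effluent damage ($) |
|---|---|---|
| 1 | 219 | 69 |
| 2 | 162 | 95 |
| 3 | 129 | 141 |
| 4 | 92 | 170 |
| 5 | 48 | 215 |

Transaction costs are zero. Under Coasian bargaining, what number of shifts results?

2

Bargaining reaches the level where marginal profit last exceeds marginal effluent damage.
That holds through level 2 (162 ≥ 95) but not at 3 (129 < 141).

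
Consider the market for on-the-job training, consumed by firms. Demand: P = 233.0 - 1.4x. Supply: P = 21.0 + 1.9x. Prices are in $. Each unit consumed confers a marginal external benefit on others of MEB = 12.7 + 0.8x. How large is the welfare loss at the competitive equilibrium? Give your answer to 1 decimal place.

Market equilibrium (private): 21.0 + 1.9x = 233.0 - 1.4x → x_m = 64.2424.
Social marginal benefit = demand + MEB = 245.7 - 0.6x.
Set SMB = MC: 245.7 - 0.6x = 21.0 + 1.9x → x* = 89.8800.
Height of the DWL triangle at x_m is SMB(x_m) − MC(x_m) = MEB(x_m) = 64.0939.
DWL = ½ × 25.6376 × 64.0939 = 821.6069.

DWL = $821.6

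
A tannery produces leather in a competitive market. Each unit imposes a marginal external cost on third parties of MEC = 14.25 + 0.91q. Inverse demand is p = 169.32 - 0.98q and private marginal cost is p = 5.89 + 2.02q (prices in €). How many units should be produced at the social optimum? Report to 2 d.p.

Social marginal cost = private MC + MEC = 20.14 + 2.93q.
Set SMC = demand: 20.14 + 2.93q = 169.32 - 0.98q → q* = 38.1535.

q* = 38.15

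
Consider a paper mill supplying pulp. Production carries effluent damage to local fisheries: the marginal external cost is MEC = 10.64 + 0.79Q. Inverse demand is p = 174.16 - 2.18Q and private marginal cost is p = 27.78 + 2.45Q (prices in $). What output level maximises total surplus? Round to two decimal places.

Social marginal cost = private MC + MEC = 38.42 + 3.24Q.
Set SMC = demand: 38.42 + 3.24Q = 174.16 - 2.18Q → Q* = 25.0443.

Q* = 25.04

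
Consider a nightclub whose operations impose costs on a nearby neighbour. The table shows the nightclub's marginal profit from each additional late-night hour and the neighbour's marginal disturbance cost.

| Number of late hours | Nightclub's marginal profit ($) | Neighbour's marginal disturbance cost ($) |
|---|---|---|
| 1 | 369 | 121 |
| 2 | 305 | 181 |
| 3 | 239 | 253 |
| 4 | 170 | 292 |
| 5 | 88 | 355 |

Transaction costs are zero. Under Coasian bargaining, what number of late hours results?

2

Bargaining reaches the level where marginal profit last exceeds marginal disturbance cost.
That holds through level 2 (305 ≥ 181) but not at 3 (239 < 253).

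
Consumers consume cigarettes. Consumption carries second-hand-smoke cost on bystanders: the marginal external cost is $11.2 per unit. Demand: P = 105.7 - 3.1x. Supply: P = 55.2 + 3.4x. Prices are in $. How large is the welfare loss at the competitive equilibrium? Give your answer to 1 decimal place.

Market equilibrium (private): 55.2 + 3.4x = 105.7 - 3.1x → x_m = 7.7692.
Social marginal benefit = demand − MEC = 94.5 - 3.1x.
Set SMB = MC: 94.5 - 3.1x = 55.2 + 3.4x → x* = 6.0462.
The welfare-loss triangle has base |x_m − x*| and height MEC(x_m) (the vertical gap between SMB and MC is zero at x* and MEC at x_m).
DWL = ½ × 1.7230 × 11.2000 = 9.6488.

DWL = $9.6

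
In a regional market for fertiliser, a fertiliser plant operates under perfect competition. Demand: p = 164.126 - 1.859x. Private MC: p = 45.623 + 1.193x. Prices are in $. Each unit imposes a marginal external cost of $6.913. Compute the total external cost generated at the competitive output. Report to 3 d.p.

Market equilibrium (private): 45.623 + 1.193x = 164.126 - 1.859x → x_m = 38.8280.
Total external cost = MEC × x_m = 6.913 × 38.8280 = 268.4180.

$268.418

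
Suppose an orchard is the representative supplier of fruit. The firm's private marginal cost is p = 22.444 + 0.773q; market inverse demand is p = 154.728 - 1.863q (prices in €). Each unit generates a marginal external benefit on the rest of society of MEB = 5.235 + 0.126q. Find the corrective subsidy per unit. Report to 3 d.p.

Social marginal cost = private MC − MEB = 17.209 + 0.647q.
Set SMC = demand: 17.209 + 0.647q = 154.728 - 1.863q → q* = 54.7884.
The Pigouvian subsidy equals MEB at q*: 5.235 + 0.126×54.7884 = 12.1383.

subsidy = €12.138 per unit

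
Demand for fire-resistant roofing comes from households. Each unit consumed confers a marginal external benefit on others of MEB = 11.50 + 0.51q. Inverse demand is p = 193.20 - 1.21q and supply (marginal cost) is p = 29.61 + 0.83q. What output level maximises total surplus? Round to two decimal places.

q* = 114.44

Social marginal benefit = demand + MEB = 204.70 - 0.70q.
Set SMB = MC: 204.70 - 0.70q = 29.61 + 0.83q → q* = 114.4379.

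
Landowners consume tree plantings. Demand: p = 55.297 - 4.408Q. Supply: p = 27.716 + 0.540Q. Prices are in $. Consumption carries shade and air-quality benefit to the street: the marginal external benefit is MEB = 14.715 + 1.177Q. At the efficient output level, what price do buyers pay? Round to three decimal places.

P = $5.856

Social marginal benefit = demand + MEB = 70.012 - 3.231Q.
Set SMB = MC: 70.012 - 3.231Q = 27.716 + 0.540Q → Q* = 11.2161.
Consumer price on the demand curve at Q*: 55.297 − 4.408×11.2161 = 5.8564.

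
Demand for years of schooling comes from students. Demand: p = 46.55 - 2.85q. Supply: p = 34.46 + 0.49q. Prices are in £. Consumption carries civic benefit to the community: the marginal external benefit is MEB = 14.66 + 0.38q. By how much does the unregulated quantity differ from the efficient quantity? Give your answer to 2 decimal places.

5.42 units

Market equilibrium (private): 34.46 + 0.49q = 46.55 - 2.85q → q_m = 3.6198.
Social marginal benefit = demand + MEB = 61.21 - 2.47q.
Set SMB = MC: 61.21 - 2.47q = 34.46 + 0.49q → q* = 9.0372.
Gap = |3.6198 − 9.0372| = 5.4174.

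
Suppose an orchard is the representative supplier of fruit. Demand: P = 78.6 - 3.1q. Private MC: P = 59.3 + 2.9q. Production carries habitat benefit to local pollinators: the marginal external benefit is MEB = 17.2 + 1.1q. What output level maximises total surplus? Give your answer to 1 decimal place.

q* = 7.4

Social marginal cost = private MC − MEB = 42.1 + 1.8q.
Set SMC = demand: 42.1 + 1.8q = 78.6 - 3.1q → q* = 7.4490.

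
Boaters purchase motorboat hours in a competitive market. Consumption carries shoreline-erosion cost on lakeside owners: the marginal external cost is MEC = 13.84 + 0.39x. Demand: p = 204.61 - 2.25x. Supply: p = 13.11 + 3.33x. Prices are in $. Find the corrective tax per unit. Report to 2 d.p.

Social marginal benefit = demand − MEC = 190.77 - 2.64x.
Set SMB = MC: 190.77 - 2.64x = 13.11 + 3.33x → x* = 29.7588.
The Pigouvian tax equals MEC at x*: 13.84 + 0.39×29.7588 = 25.4459.

tax = $25.45 per unit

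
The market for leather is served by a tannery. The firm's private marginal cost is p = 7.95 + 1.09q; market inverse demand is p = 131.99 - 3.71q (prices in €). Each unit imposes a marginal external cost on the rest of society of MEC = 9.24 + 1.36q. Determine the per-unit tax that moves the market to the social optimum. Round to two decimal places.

Social marginal cost = private MC + MEC = 17.19 + 2.45q.
Set SMC = demand: 17.19 + 2.45q = 131.99 - 3.71q → q* = 18.6364.
The Pigouvian tax equals MEC at q*: 9.24 + 1.36×18.6364 = 34.5855.

tax = €34.59 per unit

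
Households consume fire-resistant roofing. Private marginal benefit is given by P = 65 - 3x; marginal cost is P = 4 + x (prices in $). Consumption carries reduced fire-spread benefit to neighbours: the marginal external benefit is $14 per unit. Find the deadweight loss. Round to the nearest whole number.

DWL = $25

Market equilibrium (private): 4 + x = 65 - 3x → x_m = 15.2500.
Social marginal benefit = demand + MEB = 79 - 3x.
Set SMB = MC: 79 - 3x = 4 + x → x* = 18.7500.
The loss is the area between SMB and MC from x* to x_m; with linear curves that's a triangle of height MEB(x_m).
DWL = ½ × 3.5000 × 14.0000 = 24.5000.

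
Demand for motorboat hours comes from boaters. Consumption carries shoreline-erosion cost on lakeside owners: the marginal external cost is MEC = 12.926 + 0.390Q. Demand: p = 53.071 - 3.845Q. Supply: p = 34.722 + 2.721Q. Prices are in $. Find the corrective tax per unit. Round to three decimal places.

Social marginal benefit = demand − MEC = 40.145 - 4.235Q.
Set SMB = MC: 40.145 - 4.235Q = 34.722 + 2.721Q → Q* = 0.7796.
The Pigouvian tax equals MEC at Q*: 12.926 + 0.390×0.7796 = 13.2300.

tax = $13.230 per unit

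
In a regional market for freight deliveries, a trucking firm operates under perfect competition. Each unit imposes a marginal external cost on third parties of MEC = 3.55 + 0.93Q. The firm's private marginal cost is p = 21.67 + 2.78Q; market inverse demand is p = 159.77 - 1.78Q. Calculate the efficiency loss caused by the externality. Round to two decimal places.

Market equilibrium (private): 21.67 + 2.78Q = 159.77 - 1.78Q → Q_m = 30.2851.
Social marginal cost = private MC + MEC = 25.22 + 3.71Q.
Set SMC = demand: 25.22 + 3.71Q = 159.77 - 1.78Q → Q* = 24.5082.
Height of the DWL triangle at Q_m is SMC(Q_m) − demand(Q_m) = MEC(Q_m) = 31.7151.
DWL = ½ × 5.7769 × 31.7151 = 91.6075.

DWL = 91.61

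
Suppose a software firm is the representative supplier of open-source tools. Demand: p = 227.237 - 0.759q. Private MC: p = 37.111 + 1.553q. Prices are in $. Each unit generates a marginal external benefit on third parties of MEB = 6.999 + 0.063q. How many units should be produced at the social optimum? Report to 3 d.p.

q* = 87.650

Social marginal cost = private MC − MEB = 30.112 + 1.490q.
Set SMC = demand: 30.112 + 1.490q = 227.237 - 0.759q → q* = 87.6501.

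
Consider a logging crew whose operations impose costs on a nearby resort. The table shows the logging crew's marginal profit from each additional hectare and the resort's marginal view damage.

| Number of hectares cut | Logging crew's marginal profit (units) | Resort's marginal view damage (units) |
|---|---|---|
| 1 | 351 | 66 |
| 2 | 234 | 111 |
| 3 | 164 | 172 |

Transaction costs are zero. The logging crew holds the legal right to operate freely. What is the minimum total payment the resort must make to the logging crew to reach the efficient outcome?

164

Left alone the logging crew would choose level 3 (marginal profit stays positive).
Efficient level: k* = 2 (marginal profit ≥ marginal view damage through 2).
The resort must at least cover the logging crew's forgone profit from cutting 3→2: 164 = 164.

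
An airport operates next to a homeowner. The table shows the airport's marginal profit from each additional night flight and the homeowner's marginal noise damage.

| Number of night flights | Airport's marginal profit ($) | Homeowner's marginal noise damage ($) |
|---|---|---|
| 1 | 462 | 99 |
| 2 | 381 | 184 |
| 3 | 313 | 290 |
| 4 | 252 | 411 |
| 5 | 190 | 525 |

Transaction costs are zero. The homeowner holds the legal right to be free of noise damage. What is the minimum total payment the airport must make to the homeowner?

$573

Efficient level: marginal profit ≥ marginal noise damage through level 3, so k* = 3.
With the homeowner holding the right, the airport must at least compensate total damage at k*: 99 + 184 + 290 = 573.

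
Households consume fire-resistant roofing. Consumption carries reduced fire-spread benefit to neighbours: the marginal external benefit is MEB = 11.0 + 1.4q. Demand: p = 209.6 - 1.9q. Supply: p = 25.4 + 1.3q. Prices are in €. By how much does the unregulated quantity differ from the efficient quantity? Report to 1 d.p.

50.9 units

Market equilibrium (private): 25.4 + 1.3q = 209.6 - 1.9q → q_m = 57.5625.
Social marginal benefit = demand + MEB = 220.6 - 0.5q.
Set SMB = MC: 220.6 - 0.5q = 25.4 + 1.3q → q* = 108.4444.
Gap = |57.5625 − 108.4444| = 50.8819.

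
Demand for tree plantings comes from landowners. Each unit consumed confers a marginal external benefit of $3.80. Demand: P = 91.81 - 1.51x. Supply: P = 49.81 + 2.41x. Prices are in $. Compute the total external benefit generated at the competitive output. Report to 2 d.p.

$40.71

Market equilibrium (private): 49.81 + 2.41x = 91.81 - 1.51x → x_m = 10.7143.
Total external benefit = MEB × x_m = 3.80 × 10.7143 = 40.7143.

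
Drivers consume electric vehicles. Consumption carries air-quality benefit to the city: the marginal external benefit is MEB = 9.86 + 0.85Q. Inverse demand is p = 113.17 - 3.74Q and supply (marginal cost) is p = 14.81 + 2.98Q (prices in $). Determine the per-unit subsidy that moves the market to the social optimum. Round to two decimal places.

subsidy = $25.53 per unit

Social marginal benefit = demand + MEB = 123.03 - 2.89Q.
Set SMB = MC: 123.03 - 2.89Q = 14.81 + 2.98Q → Q* = 18.4361.
The Pigouvian subsidy equals MEB at Q*: 9.86 + 0.85×18.4361 = 25.5307.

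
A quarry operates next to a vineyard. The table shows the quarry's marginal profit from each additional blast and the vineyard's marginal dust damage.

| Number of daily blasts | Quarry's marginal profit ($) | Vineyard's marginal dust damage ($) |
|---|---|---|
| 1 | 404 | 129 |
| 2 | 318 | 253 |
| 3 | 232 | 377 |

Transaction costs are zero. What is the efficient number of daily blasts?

Bargaining reaches the level where marginal profit last exceeds marginal dust damage.
That holds through level 2 (318 ≥ 253) but not at 3 (232 < 377).

2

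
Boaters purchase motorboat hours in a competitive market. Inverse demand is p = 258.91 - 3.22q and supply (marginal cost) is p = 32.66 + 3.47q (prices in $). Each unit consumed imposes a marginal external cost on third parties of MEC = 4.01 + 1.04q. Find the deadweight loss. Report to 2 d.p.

Market equilibrium (private): 32.66 + 3.47q = 258.91 - 3.22q → q_m = 33.8191.
Social marginal benefit = demand − MEC = 254.90 - 4.26q.
Set SMB = MC: 254.90 - 4.26q = 32.66 + 3.47q → q* = 28.7503.
Between q* and q_m the wedge MC − SMB runs linearly from 0 to MEC(q_m), so the loss is a triangle.
DWL = ½ × 5.0688 × 39.1819 = 99.3026.

DWL = $99.30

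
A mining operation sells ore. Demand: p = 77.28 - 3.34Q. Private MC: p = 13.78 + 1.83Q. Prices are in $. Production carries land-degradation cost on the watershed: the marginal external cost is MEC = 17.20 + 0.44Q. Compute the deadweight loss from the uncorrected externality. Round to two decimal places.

DWL = $45.54

Market equilibrium (private): 13.78 + 1.83Q = 77.28 - 3.34Q → Q_m = 12.2824.
Social marginal cost = private MC + MEC = 30.98 + 2.27Q.
Set SMC = demand: 30.98 + 2.27Q = 77.28 - 3.34Q → Q* = 8.2531.
The welfare-loss triangle has base |Q_m − Q*| and height MEC(Q_m) (the vertical gap between SMC and demand is zero at Q* and MEC at Q_m).
DWL = ½ × 4.0293 × 22.6043 = 45.5398.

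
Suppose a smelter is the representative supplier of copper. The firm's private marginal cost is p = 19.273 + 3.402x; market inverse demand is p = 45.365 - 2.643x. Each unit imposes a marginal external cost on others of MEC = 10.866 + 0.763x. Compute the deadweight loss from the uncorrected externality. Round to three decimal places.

DWL = 14.724

Market equilibrium (private): 19.273 + 3.402x = 45.365 - 2.643x → x_m = 4.3163.
Social marginal cost = private MC + MEC = 30.139 + 4.165x.
Set SMC = demand: 30.139 + 4.165x = 45.365 - 2.643x → x* = 2.2365.
Height of the DWL triangle at x_m is SMC(x_m) − demand(x_m) = MEC(x_m) = 14.1593.
DWL = ½ × 2.0798 × 14.1593 = 14.7243.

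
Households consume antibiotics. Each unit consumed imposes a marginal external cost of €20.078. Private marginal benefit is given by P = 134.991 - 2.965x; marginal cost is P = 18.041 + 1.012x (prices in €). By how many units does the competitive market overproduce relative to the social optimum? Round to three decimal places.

Market equilibrium (private): 18.041 + 1.012x = 134.991 - 2.965x → x_m = 29.4066.
Social marginal benefit = demand − MEC = 114.913 - 2.965x.
Set SMB = MC: 114.913 - 2.965x = 18.041 + 1.012x → x* = 24.3581.
Gap = |29.4066 − 24.3581| = 5.0485.

5.049 units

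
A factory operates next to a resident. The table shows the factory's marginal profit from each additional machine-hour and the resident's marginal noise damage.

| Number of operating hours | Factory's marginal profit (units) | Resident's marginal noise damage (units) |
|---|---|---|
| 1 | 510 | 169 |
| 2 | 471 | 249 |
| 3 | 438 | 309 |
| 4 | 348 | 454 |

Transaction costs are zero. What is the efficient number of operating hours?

3

Bargaining reaches the level where marginal profit last exceeds marginal noise damage.
That holds through level 3 (438 ≥ 309) but not at 4 (348 < 454).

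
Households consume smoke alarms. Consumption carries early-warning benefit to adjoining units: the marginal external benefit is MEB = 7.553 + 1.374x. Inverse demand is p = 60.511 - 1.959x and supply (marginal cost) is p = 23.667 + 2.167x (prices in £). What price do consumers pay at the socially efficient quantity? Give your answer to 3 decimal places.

Social marginal benefit = demand + MEB = 68.064 - 0.585x.
Set SMB = MC: 68.064 - 0.585x = 23.667 + 2.167x → x* = 16.1326.
Consumer price on the demand curve at x*: 60.511 − 1.959×16.1326 = 28.9072.

P = £28.907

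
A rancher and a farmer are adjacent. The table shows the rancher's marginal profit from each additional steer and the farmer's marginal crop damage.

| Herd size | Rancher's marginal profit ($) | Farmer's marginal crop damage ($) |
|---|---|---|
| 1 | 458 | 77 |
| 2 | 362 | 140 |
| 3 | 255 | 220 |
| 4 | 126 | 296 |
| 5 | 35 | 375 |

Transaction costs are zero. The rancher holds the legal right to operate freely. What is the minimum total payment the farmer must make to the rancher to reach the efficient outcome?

$161

Left alone the rancher would choose level 5 (marginal profit stays positive).
Efficient level: k* = 3 (marginal profit ≥ marginal crop damage through 3).
The farmer must at least cover the rancher's forgone profit from cutting 5→3: 126 + 35 = 161.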